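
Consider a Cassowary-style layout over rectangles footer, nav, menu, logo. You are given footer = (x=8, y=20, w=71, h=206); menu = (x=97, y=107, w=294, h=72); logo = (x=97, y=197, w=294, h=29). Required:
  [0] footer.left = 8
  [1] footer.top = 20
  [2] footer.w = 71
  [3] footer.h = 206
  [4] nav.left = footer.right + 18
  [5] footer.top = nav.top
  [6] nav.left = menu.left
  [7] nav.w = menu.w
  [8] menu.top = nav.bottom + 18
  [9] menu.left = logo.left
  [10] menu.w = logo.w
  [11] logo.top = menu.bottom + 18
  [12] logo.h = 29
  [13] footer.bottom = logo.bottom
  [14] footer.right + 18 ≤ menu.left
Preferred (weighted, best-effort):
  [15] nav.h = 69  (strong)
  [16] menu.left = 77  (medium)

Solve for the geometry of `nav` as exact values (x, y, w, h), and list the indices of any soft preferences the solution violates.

nav = (x=97, y=20, w=294, h=69)
violated soft preferences: 16

1. nav.x = 97  [nav.left = footer.right + 18]
2. nav.y = 20  [footer.top = nav.top]
3. nav.w = 294  [nav.w = menu.w]
4. nav.h = 69  [menu.top = nav.bottom + 18]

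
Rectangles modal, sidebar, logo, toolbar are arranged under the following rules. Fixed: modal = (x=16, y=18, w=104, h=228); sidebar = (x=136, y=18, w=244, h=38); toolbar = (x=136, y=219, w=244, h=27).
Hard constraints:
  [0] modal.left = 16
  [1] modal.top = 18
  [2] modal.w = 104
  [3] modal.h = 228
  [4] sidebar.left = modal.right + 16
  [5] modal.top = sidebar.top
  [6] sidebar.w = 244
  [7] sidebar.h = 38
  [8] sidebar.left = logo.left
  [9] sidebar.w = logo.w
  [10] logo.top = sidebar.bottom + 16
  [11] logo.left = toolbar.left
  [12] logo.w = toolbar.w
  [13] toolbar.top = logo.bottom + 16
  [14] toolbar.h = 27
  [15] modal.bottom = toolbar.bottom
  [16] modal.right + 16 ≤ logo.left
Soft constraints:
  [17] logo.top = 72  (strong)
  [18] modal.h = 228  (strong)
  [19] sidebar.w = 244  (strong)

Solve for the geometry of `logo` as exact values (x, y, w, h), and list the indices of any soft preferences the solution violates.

1. logo.x = 136  [sidebar.left = logo.left]
2. logo.w = 244  [sidebar.w = logo.w]
3. logo.y = 72  [logo.top = sidebar.bottom + 16]
4. logo.h = 131  [toolbar.top = logo.bottom + 16]

logo = (x=136, y=72, w=244, h=131)
violated soft preferences: none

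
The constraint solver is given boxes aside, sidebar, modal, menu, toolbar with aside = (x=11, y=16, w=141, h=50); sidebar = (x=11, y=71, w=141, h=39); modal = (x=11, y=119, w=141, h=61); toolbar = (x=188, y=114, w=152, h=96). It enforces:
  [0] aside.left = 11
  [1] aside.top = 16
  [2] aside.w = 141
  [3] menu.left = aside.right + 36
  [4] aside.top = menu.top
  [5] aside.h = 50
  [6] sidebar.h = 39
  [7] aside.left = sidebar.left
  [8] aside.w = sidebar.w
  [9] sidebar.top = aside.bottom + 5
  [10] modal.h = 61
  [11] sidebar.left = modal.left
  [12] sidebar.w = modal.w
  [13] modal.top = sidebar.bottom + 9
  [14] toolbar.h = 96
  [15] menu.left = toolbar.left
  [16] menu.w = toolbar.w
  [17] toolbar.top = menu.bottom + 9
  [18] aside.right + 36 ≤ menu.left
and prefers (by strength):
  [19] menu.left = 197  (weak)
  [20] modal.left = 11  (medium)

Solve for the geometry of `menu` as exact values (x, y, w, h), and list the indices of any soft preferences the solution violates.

1. menu.x = 188  [menu.left = aside.right + 36]
2. menu.y = 16  [aside.top = menu.top]
3. menu.w = 152  [menu.w = toolbar.w]
4. menu.h = 89  [toolbar.top = menu.bottom + 9]

menu = (x=188, y=16, w=152, h=89)
violated soft preferences: 19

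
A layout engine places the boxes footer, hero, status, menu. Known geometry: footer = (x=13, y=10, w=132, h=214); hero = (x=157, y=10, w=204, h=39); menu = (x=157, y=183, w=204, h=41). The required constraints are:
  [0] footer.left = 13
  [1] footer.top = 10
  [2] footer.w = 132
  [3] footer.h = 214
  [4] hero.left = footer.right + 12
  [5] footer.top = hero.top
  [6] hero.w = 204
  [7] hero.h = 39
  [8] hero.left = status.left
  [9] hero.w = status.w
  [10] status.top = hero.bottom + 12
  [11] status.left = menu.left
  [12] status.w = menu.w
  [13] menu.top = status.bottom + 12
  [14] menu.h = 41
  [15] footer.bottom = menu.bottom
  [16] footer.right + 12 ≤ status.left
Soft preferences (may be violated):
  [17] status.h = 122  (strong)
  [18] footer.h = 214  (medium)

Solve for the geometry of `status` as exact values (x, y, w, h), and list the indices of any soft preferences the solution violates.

1. status.x = 157  [hero.left = status.left]
2. status.w = 204  [hero.w = status.w]
3. status.y = 61  [status.top = hero.bottom + 12]
4. status.h = 110  [menu.top = status.bottom + 12]

status = (x=157, y=61, w=204, h=110)
violated soft preferences: 17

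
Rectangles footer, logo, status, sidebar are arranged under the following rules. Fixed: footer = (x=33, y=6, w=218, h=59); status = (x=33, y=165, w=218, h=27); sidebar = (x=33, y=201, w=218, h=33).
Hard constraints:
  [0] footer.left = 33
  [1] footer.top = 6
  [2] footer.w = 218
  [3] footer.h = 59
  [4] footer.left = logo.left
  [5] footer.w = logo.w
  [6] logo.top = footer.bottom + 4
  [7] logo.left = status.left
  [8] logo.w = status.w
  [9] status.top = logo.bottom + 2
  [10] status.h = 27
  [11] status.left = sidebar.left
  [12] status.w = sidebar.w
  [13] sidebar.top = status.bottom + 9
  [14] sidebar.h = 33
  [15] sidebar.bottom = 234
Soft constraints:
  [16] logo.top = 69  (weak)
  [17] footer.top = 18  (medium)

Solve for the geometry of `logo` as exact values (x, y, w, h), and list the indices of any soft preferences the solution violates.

1. logo.x = 33  [footer.left = logo.left]
2. logo.w = 218  [footer.w = logo.w]
3. logo.y = 69  [logo.top = footer.bottom + 4]
4. logo.h = 94  [status.top = logo.bottom + 2]

logo = (x=33, y=69, w=218, h=94)
violated soft preferences: 17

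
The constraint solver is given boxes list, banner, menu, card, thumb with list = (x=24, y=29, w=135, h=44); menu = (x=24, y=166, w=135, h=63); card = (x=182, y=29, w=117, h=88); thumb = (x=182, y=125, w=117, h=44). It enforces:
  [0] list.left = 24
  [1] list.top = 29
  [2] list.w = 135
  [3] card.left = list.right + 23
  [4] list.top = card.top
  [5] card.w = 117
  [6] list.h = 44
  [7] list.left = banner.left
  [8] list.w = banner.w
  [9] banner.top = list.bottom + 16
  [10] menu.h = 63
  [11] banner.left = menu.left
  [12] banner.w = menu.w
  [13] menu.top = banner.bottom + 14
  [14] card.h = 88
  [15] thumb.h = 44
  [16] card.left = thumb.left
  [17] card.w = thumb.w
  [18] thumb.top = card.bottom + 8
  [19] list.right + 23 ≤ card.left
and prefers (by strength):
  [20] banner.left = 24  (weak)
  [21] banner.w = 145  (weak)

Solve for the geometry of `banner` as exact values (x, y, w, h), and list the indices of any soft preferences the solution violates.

1. banner.x = 24  [list.left = banner.left]
2. banner.w = 135  [list.w = banner.w]
3. banner.y = 89  [banner.top = list.bottom + 16]
4. banner.h = 63  [menu.top = banner.bottom + 14]

banner = (x=24, y=89, w=135, h=63)
violated soft preferences: 21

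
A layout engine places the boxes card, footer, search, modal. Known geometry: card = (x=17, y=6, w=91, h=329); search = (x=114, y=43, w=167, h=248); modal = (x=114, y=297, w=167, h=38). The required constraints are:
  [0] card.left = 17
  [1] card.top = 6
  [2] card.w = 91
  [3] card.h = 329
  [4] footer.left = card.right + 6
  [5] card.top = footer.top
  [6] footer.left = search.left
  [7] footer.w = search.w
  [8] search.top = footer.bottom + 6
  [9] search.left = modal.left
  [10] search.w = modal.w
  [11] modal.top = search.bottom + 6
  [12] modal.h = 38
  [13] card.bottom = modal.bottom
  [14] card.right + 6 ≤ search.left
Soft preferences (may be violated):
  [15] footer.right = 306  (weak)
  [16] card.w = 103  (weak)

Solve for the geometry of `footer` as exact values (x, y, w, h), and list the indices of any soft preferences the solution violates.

1. footer.x = 114  [footer.left = card.right + 6]
2. footer.y = 6  [card.top = footer.top]
3. footer.w = 167  [footer.w = search.w]
4. footer.h = 31  [search.top = footer.bottom + 6]

footer = (x=114, y=6, w=167, h=31)
violated soft preferences: 15, 16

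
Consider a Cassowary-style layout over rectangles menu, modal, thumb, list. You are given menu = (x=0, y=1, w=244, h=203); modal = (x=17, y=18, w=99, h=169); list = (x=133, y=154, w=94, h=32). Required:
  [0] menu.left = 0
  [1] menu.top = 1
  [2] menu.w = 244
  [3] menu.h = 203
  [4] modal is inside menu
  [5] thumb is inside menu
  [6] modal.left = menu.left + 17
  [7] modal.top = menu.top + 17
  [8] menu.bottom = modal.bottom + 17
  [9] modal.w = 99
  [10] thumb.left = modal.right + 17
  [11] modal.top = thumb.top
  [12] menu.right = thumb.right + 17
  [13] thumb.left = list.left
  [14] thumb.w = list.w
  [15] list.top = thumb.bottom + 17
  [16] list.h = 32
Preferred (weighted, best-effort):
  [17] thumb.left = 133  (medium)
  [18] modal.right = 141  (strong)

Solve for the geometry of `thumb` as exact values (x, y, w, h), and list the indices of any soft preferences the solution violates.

thumb = (x=133, y=18, w=94, h=119)
violated soft preferences: 18

1. thumb.x = 133  [thumb.left = modal.right + 17]
2. thumb.y = 18  [modal.top = thumb.top]
3. thumb.w = 94  [menu.right = thumb.right + 17]
4. thumb.h = 119  [list.top = thumb.bottom + 17]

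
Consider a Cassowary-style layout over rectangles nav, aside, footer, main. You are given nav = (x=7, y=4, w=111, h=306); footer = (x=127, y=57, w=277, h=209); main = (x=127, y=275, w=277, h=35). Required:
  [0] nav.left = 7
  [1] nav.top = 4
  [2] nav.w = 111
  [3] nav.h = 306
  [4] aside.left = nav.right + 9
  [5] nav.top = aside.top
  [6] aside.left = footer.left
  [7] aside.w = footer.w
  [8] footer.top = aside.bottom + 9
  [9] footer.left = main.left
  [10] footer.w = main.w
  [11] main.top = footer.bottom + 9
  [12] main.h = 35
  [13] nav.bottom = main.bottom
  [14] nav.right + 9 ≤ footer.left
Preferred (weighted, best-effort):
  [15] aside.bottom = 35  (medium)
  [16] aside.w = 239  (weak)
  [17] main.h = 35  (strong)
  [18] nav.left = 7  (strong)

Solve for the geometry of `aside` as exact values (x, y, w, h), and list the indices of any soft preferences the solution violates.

1. aside.x = 127  [aside.left = nav.right + 9]
2. aside.y = 4  [nav.top = aside.top]
3. aside.w = 277  [aside.w = footer.w]
4. aside.h = 44  [footer.top = aside.bottom + 9]

aside = (x=127, y=4, w=277, h=44)
violated soft preferences: 15, 16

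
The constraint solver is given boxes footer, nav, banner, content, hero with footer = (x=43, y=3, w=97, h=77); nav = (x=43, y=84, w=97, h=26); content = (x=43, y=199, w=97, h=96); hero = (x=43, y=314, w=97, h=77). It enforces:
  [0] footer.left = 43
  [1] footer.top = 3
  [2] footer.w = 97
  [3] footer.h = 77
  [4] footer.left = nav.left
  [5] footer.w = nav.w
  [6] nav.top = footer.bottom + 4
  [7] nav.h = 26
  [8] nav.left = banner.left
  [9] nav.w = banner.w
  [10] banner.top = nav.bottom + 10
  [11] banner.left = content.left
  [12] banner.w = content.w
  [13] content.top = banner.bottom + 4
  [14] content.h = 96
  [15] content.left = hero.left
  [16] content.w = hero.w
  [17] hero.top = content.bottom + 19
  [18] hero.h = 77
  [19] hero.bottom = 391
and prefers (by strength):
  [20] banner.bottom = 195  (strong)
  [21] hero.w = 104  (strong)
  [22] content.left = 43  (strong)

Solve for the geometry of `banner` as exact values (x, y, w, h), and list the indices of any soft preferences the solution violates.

1. banner.x = 43  [nav.left = banner.left]
2. banner.w = 97  [nav.w = banner.w]
3. banner.y = 120  [banner.top = nav.bottom + 10]
4. banner.h = 75  [content.top = banner.bottom + 4]

banner = (x=43, y=120, w=97, h=75)
violated soft preferences: 21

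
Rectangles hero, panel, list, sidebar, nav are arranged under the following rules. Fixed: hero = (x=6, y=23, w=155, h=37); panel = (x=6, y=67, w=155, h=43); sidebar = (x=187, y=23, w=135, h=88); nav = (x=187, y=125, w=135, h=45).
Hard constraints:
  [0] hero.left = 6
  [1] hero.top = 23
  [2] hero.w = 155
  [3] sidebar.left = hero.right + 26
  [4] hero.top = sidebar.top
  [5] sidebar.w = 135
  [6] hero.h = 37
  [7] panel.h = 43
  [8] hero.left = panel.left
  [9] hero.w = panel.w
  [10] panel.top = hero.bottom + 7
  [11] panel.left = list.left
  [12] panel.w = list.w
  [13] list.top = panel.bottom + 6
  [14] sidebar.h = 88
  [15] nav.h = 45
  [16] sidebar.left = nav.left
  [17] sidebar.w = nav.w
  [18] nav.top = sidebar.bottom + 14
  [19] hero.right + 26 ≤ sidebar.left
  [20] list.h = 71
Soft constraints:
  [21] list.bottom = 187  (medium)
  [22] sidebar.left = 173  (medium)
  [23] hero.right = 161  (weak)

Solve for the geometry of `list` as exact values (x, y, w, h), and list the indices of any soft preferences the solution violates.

1. list.x = 6  [panel.left = list.left]
2. list.w = 155  [panel.w = list.w]
3. list.y = 116  [list.top = panel.bottom + 6]
4. list.h = 71  [list.h = 71]

list = (x=6, y=116, w=155, h=71)
violated soft preferences: 22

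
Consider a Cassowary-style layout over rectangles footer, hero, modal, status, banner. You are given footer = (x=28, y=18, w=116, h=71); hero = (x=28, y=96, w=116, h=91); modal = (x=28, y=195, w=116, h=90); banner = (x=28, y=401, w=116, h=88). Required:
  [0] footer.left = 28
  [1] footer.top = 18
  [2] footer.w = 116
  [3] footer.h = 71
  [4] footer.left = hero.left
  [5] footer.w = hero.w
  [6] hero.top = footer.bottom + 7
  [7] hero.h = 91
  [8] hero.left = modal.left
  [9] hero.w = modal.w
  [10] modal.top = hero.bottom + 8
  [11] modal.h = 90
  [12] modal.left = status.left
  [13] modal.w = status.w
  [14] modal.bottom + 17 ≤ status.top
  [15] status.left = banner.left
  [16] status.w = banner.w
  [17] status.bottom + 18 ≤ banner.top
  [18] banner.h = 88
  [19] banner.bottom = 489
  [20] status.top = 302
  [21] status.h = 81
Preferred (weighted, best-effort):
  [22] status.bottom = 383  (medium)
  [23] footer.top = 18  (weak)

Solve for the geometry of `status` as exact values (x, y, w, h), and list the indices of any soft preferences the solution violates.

status = (x=28, y=302, w=116, h=81)
violated soft preferences: none

1. status.x = 28  [modal.left = status.left]
2. status.w = 116  [modal.w = status.w]
3. status.y = 302  [status.top = 302]
4. status.h = 81  [status.h = 81]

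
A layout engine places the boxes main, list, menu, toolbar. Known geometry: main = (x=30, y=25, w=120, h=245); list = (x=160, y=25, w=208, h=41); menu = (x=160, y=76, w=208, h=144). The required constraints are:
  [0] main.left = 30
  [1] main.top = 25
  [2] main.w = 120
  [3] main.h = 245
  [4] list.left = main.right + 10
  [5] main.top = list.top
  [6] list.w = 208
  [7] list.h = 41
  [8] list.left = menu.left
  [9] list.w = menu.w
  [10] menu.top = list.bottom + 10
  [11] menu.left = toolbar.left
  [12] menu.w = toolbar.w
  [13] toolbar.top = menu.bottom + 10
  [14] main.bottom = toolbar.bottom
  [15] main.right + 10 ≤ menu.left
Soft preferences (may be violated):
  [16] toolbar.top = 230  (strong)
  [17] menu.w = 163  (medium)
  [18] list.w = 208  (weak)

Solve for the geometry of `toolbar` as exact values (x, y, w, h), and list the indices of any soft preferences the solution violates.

toolbar = (x=160, y=230, w=208, h=40)
violated soft preferences: 17

1. toolbar.x = 160  [menu.left = toolbar.left]
2. toolbar.w = 208  [menu.w = toolbar.w]
3. toolbar.y = 230  [toolbar.top = menu.bottom + 10]
4. toolbar.h = 40  [main.bottom = toolbar.bottom]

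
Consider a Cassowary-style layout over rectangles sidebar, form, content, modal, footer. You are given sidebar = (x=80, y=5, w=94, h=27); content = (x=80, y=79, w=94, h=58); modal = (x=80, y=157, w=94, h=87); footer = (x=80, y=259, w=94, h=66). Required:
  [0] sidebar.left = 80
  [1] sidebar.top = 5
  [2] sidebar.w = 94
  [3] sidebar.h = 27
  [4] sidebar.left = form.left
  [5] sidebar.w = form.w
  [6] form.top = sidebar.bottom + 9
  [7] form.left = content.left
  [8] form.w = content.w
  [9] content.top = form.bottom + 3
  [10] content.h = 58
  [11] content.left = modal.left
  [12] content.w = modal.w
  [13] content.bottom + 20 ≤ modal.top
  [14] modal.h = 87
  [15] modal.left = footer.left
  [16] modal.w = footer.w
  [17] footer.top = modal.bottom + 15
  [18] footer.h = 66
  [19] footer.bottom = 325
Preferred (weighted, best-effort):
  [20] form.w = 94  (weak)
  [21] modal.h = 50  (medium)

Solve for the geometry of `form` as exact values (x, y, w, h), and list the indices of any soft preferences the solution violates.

form = (x=80, y=41, w=94, h=35)
violated soft preferences: 21

1. form.x = 80  [sidebar.left = form.left]
2. form.w = 94  [sidebar.w = form.w]
3. form.y = 41  [form.top = sidebar.bottom + 9]
4. form.h = 35  [content.top = form.bottom + 3]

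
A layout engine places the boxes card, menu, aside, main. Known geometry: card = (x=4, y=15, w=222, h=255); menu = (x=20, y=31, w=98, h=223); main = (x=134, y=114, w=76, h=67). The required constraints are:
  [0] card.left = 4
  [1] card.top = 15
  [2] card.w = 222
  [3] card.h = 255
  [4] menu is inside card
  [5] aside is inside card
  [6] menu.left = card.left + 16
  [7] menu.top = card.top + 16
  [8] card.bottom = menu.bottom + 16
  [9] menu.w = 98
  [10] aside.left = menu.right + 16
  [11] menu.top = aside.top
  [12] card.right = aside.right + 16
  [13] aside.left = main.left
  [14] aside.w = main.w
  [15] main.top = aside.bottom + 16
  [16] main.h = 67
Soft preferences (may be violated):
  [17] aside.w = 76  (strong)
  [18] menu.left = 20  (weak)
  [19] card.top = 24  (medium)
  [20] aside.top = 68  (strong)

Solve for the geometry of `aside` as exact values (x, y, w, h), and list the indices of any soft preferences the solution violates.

1. aside.x = 134  [aside.left = menu.right + 16]
2. aside.y = 31  [menu.top = aside.top]
3. aside.w = 76  [card.right = aside.right + 16]
4. aside.h = 67  [main.top = aside.bottom + 16]

aside = (x=134, y=31, w=76, h=67)
violated soft preferences: 19, 20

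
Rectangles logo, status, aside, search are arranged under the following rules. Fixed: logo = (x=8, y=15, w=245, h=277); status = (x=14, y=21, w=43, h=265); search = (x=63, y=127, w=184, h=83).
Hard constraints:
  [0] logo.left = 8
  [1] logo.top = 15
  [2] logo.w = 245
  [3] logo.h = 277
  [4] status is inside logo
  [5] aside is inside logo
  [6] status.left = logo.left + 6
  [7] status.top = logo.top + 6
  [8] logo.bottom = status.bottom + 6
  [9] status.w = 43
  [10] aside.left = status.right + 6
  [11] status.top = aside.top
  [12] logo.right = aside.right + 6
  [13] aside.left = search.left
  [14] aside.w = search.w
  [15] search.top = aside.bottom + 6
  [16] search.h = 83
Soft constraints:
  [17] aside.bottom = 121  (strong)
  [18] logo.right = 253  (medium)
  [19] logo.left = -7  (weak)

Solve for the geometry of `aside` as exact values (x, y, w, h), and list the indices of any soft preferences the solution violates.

aside = (x=63, y=21, w=184, h=100)
violated soft preferences: 19

1. aside.x = 63  [aside.left = status.right + 6]
2. aside.y = 21  [status.top = aside.top]
3. aside.w = 184  [logo.right = aside.right + 6]
4. aside.h = 100  [search.top = aside.bottom + 6]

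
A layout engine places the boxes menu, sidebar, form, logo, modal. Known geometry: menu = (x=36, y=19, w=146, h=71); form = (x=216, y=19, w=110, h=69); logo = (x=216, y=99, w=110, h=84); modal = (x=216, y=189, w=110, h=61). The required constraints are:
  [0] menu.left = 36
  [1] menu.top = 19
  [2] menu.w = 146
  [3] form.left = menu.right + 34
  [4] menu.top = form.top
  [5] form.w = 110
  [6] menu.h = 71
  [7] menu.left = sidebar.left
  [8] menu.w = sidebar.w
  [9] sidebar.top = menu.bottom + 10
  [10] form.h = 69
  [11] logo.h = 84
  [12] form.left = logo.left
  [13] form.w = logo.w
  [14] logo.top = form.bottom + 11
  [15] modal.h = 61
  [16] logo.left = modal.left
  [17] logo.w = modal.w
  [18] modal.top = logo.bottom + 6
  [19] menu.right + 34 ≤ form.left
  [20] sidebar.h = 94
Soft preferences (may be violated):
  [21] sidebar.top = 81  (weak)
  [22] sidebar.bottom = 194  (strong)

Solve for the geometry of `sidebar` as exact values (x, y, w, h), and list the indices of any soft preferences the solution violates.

1. sidebar.x = 36  [menu.left = sidebar.left]
2. sidebar.w = 146  [menu.w = sidebar.w]
3. sidebar.y = 100  [sidebar.top = menu.bottom + 10]
4. sidebar.h = 94  [sidebar.h = 94]

sidebar = (x=36, y=100, w=146, h=94)
violated soft preferences: 21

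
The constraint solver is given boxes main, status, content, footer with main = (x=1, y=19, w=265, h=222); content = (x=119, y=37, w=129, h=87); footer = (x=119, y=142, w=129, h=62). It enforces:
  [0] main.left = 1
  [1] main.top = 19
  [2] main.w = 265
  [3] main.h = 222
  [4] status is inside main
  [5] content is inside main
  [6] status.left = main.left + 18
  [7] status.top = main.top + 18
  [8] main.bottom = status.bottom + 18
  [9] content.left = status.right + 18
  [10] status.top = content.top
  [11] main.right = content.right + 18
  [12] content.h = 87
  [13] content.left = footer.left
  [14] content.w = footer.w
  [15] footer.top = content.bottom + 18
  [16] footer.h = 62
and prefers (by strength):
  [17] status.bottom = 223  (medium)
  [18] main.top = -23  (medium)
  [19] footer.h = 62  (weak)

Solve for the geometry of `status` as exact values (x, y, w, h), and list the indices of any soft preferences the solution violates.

1. status.x = 19  [status.left = main.left + 18]
2. status.y = 37  [status.top = main.top + 18]
3. status.h = 186  [main.bottom = status.bottom + 18]
4. status.w = 82  [content.left = status.right + 18]

status = (x=19, y=37, w=82, h=186)
violated soft preferences: 18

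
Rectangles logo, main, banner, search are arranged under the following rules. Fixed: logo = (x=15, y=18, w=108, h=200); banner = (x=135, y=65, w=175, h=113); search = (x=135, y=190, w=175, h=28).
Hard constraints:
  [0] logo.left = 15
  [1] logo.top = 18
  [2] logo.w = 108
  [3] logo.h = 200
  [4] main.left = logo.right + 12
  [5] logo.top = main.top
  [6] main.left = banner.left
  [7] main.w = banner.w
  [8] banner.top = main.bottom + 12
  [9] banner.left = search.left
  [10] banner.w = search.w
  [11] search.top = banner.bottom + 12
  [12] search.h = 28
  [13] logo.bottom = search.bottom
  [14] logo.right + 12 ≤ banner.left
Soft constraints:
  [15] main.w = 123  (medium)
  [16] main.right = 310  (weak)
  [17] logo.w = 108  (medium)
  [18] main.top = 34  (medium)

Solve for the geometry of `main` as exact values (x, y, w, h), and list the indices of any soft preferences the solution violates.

main = (x=135, y=18, w=175, h=35)
violated soft preferences: 15, 18

1. main.x = 135  [main.left = logo.right + 12]
2. main.y = 18  [logo.top = main.top]
3. main.w = 175  [main.w = banner.w]
4. main.h = 35  [banner.top = main.bottom + 12]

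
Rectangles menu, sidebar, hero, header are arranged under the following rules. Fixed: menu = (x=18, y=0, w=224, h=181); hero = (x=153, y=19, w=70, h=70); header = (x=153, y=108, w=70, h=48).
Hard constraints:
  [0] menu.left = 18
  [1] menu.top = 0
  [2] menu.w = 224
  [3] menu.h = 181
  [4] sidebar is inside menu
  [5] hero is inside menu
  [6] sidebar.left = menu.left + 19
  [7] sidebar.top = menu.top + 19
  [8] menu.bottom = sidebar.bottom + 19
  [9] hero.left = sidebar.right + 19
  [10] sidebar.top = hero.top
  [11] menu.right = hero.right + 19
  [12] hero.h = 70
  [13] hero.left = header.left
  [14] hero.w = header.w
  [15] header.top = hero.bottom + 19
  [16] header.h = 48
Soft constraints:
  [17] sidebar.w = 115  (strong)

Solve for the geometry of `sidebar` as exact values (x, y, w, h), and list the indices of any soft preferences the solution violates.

sidebar = (x=37, y=19, w=97, h=143)
violated soft preferences: 17

1. sidebar.x = 37  [sidebar.left = menu.left + 19]
2. sidebar.y = 19  [sidebar.top = menu.top + 19]
3. sidebar.h = 143  [menu.bottom = sidebar.bottom + 19]
4. sidebar.w = 97  [hero.left = sidebar.right + 19]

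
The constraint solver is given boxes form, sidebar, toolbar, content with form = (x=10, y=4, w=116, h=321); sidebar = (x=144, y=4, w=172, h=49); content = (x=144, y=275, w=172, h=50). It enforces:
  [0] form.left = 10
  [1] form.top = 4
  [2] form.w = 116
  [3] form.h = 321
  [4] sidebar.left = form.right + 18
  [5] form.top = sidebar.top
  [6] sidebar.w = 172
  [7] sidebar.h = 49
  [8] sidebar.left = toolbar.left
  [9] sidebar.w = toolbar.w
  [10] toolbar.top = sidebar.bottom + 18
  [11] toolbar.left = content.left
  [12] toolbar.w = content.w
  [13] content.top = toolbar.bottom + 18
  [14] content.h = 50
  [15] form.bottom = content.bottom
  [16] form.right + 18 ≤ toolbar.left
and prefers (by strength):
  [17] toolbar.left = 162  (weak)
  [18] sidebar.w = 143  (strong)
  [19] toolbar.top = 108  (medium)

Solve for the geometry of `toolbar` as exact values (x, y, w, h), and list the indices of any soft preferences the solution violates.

1. toolbar.x = 144  [sidebar.left = toolbar.left]
2. toolbar.w = 172  [sidebar.w = toolbar.w]
3. toolbar.y = 71  [toolbar.top = sidebar.bottom + 18]
4. toolbar.h = 186  [content.top = toolbar.bottom + 18]

toolbar = (x=144, y=71, w=172, h=186)
violated soft preferences: 17, 18, 19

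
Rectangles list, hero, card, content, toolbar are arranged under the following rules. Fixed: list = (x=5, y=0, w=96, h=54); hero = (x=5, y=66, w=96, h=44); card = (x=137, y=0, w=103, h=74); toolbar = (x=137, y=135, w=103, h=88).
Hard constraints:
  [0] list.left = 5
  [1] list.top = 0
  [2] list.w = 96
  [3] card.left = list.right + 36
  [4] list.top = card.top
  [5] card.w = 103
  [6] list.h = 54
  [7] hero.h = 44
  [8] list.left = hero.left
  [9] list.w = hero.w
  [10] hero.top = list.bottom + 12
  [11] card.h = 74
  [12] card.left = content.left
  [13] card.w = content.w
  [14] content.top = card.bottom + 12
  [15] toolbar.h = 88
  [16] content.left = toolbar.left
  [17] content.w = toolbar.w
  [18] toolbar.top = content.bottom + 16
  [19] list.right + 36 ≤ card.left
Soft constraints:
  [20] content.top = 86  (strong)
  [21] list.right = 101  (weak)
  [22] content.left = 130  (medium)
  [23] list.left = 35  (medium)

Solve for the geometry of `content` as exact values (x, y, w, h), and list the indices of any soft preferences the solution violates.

content = (x=137, y=86, w=103, h=33)
violated soft preferences: 22, 23

1. content.x = 137  [card.left = content.left]
2. content.w = 103  [card.w = content.w]
3. content.y = 86  [content.top = card.bottom + 12]
4. content.h = 33  [toolbar.top = content.bottom + 16]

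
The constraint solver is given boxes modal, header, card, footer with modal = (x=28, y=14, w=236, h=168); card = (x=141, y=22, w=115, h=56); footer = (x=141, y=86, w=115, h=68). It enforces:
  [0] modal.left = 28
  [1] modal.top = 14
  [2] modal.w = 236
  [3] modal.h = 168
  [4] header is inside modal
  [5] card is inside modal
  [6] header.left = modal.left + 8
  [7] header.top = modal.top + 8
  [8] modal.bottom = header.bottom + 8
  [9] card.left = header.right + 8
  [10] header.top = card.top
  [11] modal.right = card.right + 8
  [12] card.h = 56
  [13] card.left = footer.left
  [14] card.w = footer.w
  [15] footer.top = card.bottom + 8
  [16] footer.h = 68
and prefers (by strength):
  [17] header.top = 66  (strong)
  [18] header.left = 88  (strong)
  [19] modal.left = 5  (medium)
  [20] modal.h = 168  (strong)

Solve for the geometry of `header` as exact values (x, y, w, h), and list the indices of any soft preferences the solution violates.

header = (x=36, y=22, w=97, h=152)
violated soft preferences: 17, 18, 19

1. header.x = 36  [header.left = modal.left + 8]
2. header.y = 22  [header.top = modal.top + 8]
3. header.h = 152  [modal.bottom = header.bottom + 8]
4. header.w = 97  [card.left = header.right + 8]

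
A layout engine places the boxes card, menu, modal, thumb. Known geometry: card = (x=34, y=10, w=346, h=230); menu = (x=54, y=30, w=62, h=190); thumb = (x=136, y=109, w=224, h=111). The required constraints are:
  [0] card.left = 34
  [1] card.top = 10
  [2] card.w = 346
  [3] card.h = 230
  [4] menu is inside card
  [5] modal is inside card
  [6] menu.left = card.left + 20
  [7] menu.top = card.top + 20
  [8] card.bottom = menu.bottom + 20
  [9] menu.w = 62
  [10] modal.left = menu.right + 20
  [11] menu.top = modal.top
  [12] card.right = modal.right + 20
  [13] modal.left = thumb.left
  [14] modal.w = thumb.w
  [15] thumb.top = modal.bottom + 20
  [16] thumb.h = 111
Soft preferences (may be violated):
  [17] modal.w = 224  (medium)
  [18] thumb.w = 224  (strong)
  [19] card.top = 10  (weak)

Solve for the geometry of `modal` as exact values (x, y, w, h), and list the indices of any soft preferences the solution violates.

1. modal.x = 136  [modal.left = menu.right + 20]
2. modal.y = 30  [menu.top = modal.top]
3. modal.w = 224  [card.right = modal.right + 20]
4. modal.h = 59  [thumb.top = modal.bottom + 20]

modal = (x=136, y=30, w=224, h=59)
violated soft preferences: none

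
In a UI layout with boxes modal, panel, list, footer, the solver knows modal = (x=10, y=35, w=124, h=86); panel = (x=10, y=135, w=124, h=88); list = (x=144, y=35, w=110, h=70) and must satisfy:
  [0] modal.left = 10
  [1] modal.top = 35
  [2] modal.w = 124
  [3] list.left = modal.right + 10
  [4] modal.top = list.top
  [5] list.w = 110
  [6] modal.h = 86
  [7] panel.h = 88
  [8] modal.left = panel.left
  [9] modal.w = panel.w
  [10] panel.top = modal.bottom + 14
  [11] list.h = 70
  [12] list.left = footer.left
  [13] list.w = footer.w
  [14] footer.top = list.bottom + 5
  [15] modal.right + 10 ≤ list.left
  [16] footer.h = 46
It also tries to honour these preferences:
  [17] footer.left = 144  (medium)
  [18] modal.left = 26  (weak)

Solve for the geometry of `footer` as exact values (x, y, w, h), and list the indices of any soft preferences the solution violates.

1. footer.x = 144  [list.left = footer.left]
2. footer.w = 110  [list.w = footer.w]
3. footer.y = 110  [footer.top = list.bottom + 5]
4. footer.h = 46  [footer.h = 46]

footer = (x=144, y=110, w=110, h=46)
violated soft preferences: 18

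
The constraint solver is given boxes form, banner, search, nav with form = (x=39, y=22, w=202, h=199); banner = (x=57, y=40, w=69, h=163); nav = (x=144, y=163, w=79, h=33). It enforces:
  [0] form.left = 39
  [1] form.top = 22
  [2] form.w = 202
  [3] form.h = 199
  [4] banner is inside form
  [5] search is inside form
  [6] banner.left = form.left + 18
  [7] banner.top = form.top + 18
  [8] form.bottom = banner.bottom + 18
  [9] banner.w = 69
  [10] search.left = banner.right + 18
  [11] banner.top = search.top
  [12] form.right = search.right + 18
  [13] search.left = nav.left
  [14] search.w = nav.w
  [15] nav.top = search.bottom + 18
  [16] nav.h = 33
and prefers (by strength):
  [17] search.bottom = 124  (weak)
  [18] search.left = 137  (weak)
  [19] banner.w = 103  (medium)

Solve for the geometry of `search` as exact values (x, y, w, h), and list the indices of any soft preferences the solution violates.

search = (x=144, y=40, w=79, h=105)
violated soft preferences: 17, 18, 19

1. search.x = 144  [search.left = banner.right + 18]
2. search.y = 40  [banner.top = search.top]
3. search.w = 79  [form.right = search.right + 18]
4. search.h = 105  [nav.top = search.bottom + 18]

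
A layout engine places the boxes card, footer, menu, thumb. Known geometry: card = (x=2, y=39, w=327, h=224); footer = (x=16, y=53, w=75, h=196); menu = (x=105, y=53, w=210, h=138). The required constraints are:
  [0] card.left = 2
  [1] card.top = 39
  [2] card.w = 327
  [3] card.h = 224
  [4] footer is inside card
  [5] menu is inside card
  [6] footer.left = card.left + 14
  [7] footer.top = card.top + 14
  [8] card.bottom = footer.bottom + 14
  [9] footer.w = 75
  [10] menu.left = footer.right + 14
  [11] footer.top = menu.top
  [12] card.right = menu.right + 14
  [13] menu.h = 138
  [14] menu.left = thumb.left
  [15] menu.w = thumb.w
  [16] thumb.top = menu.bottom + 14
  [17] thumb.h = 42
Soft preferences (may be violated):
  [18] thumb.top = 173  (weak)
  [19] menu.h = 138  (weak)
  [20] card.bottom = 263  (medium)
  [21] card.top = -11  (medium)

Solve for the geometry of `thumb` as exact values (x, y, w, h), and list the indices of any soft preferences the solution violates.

1. thumb.x = 105  [menu.left = thumb.left]
2. thumb.w = 210  [menu.w = thumb.w]
3. thumb.y = 205  [thumb.top = menu.bottom + 14]
4. thumb.h = 42  [thumb.h = 42]

thumb = (x=105, y=205, w=210, h=42)
violated soft preferences: 18, 21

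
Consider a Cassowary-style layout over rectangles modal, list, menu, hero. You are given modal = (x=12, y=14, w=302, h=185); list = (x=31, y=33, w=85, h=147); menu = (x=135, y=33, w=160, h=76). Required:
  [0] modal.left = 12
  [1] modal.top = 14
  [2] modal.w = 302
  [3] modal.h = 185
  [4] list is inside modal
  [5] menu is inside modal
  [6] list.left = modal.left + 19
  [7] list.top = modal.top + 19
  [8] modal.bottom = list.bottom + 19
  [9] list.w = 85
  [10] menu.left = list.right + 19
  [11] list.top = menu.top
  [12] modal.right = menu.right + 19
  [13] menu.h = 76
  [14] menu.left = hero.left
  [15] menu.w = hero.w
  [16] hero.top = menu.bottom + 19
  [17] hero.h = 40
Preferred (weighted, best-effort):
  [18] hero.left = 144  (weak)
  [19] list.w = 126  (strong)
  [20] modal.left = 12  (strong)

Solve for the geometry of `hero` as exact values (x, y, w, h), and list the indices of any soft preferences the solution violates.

1. hero.x = 135  [menu.left = hero.left]
2. hero.w = 160  [menu.w = hero.w]
3. hero.y = 128  [hero.top = menu.bottom + 19]
4. hero.h = 40  [hero.h = 40]

hero = (x=135, y=128, w=160, h=40)
violated soft preferences: 18, 19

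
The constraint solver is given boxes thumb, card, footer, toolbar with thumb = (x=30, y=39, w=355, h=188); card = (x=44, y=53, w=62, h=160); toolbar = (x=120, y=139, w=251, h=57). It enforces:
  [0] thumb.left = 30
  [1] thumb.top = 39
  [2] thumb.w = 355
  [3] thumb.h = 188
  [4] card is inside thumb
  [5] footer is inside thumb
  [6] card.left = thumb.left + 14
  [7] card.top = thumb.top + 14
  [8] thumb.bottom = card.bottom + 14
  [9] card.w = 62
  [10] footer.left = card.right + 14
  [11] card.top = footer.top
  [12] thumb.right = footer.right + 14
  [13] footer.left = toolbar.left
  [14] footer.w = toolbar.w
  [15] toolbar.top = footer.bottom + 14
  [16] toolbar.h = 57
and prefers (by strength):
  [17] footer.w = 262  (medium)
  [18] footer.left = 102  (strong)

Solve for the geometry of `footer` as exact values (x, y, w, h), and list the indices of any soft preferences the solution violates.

footer = (x=120, y=53, w=251, h=72)
violated soft preferences: 17, 18

1. footer.x = 120  [footer.left = card.right + 14]
2. footer.y = 53  [card.top = footer.top]
3. footer.w = 251  [thumb.right = footer.right + 14]
4. footer.h = 72  [toolbar.top = footer.bottom + 14]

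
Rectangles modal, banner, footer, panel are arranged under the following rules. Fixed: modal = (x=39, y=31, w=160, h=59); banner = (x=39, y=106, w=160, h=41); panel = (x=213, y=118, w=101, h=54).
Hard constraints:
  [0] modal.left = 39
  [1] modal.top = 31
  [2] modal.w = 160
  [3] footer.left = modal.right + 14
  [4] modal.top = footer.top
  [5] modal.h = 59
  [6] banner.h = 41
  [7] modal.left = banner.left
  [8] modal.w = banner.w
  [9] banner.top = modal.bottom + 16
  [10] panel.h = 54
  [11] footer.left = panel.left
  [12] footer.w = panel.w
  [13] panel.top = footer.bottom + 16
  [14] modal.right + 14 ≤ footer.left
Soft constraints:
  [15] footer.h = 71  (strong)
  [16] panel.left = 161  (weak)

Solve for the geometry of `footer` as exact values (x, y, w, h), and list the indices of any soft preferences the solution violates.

footer = (x=213, y=31, w=101, h=71)
violated soft preferences: 16

1. footer.x = 213  [footer.left = modal.right + 14]
2. footer.y = 31  [modal.top = footer.top]
3. footer.w = 101  [footer.w = panel.w]
4. footer.h = 71  [panel.top = footer.bottom + 16]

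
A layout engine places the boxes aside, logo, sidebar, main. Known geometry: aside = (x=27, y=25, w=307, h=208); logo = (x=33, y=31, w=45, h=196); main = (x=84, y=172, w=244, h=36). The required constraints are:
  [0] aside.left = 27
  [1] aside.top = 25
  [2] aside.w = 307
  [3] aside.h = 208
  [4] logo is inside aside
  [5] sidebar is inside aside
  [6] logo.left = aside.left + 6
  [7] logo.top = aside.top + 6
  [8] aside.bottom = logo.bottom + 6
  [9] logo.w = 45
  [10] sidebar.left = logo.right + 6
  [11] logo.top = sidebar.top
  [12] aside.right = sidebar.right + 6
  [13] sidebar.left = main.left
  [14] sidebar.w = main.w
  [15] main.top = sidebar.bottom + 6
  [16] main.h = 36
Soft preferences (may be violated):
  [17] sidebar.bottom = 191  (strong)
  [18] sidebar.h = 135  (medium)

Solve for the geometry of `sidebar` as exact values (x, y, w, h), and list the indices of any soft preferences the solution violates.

1. sidebar.x = 84  [sidebar.left = logo.right + 6]
2. sidebar.y = 31  [logo.top = sidebar.top]
3. sidebar.w = 244  [aside.right = sidebar.right + 6]
4. sidebar.h = 135  [main.top = sidebar.bottom + 6]

sidebar = (x=84, y=31, w=244, h=135)
violated soft preferences: 17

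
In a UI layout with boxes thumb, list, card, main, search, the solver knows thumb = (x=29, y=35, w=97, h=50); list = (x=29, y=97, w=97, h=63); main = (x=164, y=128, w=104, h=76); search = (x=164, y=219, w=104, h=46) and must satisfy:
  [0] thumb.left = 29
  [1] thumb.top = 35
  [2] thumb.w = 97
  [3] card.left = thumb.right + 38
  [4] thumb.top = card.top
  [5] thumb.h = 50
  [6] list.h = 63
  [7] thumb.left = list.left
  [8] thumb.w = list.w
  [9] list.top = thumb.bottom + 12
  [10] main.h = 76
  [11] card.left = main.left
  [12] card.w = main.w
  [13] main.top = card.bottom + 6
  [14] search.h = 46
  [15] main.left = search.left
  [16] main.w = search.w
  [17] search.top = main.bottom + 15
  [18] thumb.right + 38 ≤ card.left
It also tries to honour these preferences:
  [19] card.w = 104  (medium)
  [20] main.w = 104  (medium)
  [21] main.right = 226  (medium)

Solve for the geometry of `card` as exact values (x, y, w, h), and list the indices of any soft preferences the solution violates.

card = (x=164, y=35, w=104, h=87)
violated soft preferences: 21

1. card.x = 164  [card.left = thumb.right + 38]
2. card.y = 35  [thumb.top = card.top]
3. card.w = 104  [card.w = main.w]
4. card.h = 87  [main.top = card.bottom + 6]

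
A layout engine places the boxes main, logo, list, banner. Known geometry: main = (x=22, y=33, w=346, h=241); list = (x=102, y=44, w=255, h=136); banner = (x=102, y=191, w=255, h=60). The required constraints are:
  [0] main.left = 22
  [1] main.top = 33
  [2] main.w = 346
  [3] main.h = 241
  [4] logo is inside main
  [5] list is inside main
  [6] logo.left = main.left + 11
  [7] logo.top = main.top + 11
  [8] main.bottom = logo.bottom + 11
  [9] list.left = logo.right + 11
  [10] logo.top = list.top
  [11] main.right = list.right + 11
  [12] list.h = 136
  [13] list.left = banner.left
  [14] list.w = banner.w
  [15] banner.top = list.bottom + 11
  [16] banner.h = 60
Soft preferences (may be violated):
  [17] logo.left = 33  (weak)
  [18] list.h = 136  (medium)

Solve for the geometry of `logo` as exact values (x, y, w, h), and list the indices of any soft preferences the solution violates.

logo = (x=33, y=44, w=58, h=219)
violated soft preferences: none

1. logo.x = 33  [logo.left = main.left + 11]
2. logo.y = 44  [logo.top = main.top + 11]
3. logo.h = 219  [main.bottom = logo.bottom + 11]
4. logo.w = 58  [list.left = logo.right + 11]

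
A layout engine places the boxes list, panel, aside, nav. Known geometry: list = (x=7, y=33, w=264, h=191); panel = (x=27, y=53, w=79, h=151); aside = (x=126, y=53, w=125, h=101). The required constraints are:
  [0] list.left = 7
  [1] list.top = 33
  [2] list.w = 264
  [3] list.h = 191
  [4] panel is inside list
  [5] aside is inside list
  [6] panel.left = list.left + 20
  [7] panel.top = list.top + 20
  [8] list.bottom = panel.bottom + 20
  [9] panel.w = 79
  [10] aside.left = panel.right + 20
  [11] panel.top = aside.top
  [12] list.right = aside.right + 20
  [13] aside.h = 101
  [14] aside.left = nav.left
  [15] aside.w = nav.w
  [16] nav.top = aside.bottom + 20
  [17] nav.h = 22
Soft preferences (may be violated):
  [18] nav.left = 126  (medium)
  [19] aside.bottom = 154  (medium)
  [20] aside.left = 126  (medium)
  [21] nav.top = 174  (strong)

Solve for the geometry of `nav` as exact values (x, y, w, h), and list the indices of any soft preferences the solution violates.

1. nav.x = 126  [aside.left = nav.left]
2. nav.w = 125  [aside.w = nav.w]
3. nav.y = 174  [nav.top = aside.bottom + 20]
4. nav.h = 22  [nav.h = 22]

nav = (x=126, y=174, w=125, h=22)
violated soft preferences: none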